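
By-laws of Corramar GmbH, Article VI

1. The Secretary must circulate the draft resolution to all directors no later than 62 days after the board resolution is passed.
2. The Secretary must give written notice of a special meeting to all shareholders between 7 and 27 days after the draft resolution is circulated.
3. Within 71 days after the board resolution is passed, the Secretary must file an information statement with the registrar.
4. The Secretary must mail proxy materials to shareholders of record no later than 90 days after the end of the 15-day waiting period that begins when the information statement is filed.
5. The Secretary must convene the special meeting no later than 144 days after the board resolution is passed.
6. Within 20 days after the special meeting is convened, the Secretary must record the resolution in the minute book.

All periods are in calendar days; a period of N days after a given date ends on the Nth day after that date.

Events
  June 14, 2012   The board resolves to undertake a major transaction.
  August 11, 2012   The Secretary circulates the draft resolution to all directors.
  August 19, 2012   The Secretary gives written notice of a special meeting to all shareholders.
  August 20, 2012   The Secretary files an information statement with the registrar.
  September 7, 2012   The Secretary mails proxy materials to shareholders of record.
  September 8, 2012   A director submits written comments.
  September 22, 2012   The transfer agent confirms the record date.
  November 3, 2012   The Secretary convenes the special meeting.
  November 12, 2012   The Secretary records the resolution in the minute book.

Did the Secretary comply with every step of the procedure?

Yes

Step 1: 62 days after June 14, 2012 (when the board resolution is passed) is August 15, 2012; completed August 11, 2012, before the deadline.
Step 2: the window is 7–27 days after August 11, 2012 (when the draft resolution is circulated), so August 18, 2012 through September 7, 2012; done August 19, 2012, which is between those dates.
Step 3: 71 days after June 14, 2012 (when the board resolution is passed) is August 24, 2012; August 20, 2012 is within that limit.
Step 4: 90 days after September 4, 2012 (end of the 15-day waiting period, which began when the information statement is filed on August 20, 2012) is December 3, 2012; done September 7, 2012 — timely.
Step 5: 144 days after June 14, 2012 (when the board resolution is passed) is November 5, 2012; November 3, 2012 is within that limit.
Step 6: 20 days after November 3, 2012 (when the special meeting is convened) is November 23, 2012; done November 12, 2012 — timely.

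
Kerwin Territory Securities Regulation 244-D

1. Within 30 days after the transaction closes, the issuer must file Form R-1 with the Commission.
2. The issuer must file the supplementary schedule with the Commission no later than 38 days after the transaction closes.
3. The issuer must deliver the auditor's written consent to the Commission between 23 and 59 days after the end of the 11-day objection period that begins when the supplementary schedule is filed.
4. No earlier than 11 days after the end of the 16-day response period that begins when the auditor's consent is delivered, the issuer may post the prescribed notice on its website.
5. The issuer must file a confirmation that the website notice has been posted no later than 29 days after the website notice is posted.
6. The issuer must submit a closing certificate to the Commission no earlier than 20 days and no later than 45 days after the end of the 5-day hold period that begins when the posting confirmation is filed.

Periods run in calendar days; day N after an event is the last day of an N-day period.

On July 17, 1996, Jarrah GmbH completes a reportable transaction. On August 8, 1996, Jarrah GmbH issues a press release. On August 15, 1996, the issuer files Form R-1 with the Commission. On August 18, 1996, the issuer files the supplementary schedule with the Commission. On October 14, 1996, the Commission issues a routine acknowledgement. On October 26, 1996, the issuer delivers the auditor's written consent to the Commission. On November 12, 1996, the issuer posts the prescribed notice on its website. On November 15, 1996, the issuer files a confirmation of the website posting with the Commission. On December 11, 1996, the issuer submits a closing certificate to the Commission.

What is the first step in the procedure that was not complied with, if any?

Step 4

Step 1 — counting 30 days from July 17, 1996 (when the transaction closes) gives a deadline of August 16, 1996; done August 15, 1996 — timely.
Step 2 — counting 38 days from July 17, 1996 (when the transaction closes) gives a deadline of August 24, 1996; August 18, 1996 is within that limit.
Step 3 — 23 and 59 days from August 29, 1996 (end of the 11-day objection period, which began when the supplementary schedule is filed on August 18, 1996) are September 21, 1996 and October 27, 1996 respectively; done October 26, 1996, which is between those dates.
Step 4 — must wait 11 days from November 11, 1996 (end of the 16-day response period, which began when the auditor's consent is delivered on October 26, 1996), so not before November 22, 1996; acted on November 12, 1996, 10 days prematurely.
The procedure was therefore not followed at step 4.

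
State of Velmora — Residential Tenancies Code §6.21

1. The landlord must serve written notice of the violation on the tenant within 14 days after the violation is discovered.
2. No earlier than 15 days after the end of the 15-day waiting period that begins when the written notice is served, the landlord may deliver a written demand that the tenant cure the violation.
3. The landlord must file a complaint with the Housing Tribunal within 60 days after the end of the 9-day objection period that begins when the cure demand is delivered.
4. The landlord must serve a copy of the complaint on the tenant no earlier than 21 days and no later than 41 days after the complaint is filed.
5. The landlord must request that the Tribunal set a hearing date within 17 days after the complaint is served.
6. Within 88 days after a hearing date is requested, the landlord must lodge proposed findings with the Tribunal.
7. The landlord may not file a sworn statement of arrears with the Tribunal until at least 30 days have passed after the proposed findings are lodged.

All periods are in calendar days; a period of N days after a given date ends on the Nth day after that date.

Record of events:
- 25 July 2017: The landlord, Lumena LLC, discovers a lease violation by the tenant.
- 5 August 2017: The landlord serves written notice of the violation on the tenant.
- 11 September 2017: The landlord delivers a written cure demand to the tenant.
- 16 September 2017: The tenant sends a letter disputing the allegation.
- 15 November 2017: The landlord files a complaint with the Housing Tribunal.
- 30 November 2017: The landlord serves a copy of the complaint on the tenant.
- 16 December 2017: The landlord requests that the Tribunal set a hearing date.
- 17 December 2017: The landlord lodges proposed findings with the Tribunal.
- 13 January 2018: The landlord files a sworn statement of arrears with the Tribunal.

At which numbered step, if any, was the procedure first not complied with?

Step 4

Step 1: 14 days after 25 July 2017 (when the violation is discovered) is 8 August 2017; done 5 August 2017 — timely.
Step 2: the earliest permitted date is 15 days after 20 August 2017 (end of the 15-day waiting period, which began when the written notice is served on 5 August 2017), i.e. 4 September 2017; done 11 September 2017 — permitted.
Step 3: 60 days after 20 September 2017 (end of the 9-day objection period, which began when the cure demand is delivered on 11 September 2017) is 19 November 2017; completed 15 November 2017, before the deadline.
Step 4: the window is 21–41 days after 15 November 2017 (when the complaint is filed), so 6 December 2017 through 26 December 2017; done 30 November 2017 — 6 days before the window opened.
That is the first point of non-compliance.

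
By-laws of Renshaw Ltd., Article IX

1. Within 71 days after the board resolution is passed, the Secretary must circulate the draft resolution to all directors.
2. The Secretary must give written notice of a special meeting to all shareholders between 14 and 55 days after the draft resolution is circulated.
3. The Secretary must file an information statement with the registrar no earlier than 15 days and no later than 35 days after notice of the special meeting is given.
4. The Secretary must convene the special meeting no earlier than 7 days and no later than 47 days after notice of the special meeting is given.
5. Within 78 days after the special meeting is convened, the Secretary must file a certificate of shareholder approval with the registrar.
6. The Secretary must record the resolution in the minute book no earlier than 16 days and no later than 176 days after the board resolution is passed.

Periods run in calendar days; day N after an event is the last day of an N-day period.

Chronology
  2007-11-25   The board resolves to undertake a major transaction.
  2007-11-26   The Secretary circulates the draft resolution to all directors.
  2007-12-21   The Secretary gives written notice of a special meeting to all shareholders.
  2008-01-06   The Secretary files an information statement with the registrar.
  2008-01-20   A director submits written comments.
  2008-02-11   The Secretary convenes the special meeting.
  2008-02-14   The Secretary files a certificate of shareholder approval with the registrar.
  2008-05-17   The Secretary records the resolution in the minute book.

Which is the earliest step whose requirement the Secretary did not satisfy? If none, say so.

Step 4

(1) due by 2007-11-25 + 71 days = 2008-02-04; done 2007-11-26 — timely.
(2) the permitted window runs from 2007-11-26 + 14 = 2007-12-10 to 2007-11-26 + 55 = 2008-01-20; 2007-12-21 falls inside that range.
(3) the permitted window runs from 2007-12-21 + 15 = 2008-01-05 to 2007-12-21 + 35 = 2008-01-25; done 2008-01-06 — within the window.
(4) the permitted window runs from 2007-12-21 + 7 = 2007-12-28 to 2007-12-21 + 47 = 2008-02-06; 2008-02-11 is 5 days past the end of the window.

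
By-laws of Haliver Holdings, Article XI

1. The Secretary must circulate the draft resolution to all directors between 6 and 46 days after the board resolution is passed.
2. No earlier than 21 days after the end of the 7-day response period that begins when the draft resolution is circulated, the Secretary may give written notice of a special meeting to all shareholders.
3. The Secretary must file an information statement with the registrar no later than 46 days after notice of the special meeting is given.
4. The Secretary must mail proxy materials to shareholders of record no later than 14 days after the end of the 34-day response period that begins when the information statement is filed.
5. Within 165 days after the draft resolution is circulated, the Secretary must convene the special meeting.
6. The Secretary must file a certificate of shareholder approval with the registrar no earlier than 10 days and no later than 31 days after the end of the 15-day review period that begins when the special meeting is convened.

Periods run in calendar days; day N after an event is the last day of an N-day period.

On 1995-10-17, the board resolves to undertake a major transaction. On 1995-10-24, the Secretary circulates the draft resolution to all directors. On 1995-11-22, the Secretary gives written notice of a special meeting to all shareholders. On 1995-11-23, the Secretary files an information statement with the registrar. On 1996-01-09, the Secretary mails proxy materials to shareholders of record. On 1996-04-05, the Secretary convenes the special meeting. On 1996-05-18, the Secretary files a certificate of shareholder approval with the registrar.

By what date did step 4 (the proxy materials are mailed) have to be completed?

1996-01-10

The information statement is filed on 1995-11-23; the 34-day response period therefore ends 1995-12-27, and step 4 runs from that date. 14 days after 1995-12-27 is 1996-01-10.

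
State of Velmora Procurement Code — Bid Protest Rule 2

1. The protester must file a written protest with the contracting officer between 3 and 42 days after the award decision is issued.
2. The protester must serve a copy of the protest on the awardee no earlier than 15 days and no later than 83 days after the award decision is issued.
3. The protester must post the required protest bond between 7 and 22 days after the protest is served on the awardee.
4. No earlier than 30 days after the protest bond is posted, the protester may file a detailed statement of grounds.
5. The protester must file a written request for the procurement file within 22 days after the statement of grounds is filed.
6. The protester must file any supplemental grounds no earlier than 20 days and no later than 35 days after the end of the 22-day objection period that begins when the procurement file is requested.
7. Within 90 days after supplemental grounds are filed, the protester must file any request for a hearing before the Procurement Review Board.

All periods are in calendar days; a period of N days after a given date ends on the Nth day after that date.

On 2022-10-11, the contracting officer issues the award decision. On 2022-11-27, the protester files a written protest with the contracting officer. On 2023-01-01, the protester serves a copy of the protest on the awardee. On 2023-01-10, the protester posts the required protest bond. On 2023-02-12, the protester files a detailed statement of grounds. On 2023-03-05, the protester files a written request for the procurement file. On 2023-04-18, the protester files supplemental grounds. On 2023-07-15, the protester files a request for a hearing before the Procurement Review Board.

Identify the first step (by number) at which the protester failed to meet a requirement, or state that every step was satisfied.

Step 1

Step 1 — 3 and 42 days from 2022-10-11 (when the award decision is issued) are 2022-10-14 and 2022-11-22 respectively; done 2022-11-27 — 5 days after the window closed.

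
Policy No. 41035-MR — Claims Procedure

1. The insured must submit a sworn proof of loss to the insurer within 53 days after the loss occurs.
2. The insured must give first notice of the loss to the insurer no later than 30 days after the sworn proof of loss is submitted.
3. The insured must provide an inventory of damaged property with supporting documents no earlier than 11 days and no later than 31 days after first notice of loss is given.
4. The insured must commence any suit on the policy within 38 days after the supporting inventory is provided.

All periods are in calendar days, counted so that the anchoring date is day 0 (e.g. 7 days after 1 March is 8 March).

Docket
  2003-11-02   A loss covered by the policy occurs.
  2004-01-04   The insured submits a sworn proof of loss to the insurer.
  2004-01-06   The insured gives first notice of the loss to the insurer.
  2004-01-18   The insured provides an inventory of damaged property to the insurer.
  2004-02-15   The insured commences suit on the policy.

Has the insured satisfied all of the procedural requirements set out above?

No

(1) due by 2003-11-02 + 53 days = 2003-12-25; done 2004-01-04 — 10 days late.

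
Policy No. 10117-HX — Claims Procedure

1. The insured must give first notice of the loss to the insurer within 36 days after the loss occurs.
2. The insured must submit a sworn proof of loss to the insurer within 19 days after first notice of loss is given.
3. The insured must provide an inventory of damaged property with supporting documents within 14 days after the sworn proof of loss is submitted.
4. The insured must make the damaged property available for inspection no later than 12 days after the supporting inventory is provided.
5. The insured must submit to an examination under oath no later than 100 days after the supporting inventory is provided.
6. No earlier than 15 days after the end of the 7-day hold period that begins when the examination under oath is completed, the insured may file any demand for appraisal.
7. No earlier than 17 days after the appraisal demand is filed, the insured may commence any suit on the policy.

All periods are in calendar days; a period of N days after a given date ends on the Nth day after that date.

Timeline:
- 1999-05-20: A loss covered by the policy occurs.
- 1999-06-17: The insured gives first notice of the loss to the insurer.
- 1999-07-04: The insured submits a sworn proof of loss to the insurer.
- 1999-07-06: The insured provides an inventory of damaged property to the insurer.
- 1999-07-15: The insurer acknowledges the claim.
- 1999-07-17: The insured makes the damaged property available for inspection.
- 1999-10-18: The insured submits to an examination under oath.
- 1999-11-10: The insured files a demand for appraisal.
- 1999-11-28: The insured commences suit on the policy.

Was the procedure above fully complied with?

(1) due by 1999-05-20 + 36 days = 1999-06-25; 1999-06-17 is within that limit.
(2) due by 1999-06-17 + 19 days = 1999-07-06; 1999-07-04 is within that limit.
(3) due by 1999-07-04 + 14 days = 1999-07-18; completed 1999-07-06, before the deadline.
(4) due by 1999-07-06 + 12 days = 1999-07-18; 1999-07-17 is within that limit.
(5) due by 1999-07-06 + 100 days = 1999-10-14; done 1999-10-18 — 4 days late.

No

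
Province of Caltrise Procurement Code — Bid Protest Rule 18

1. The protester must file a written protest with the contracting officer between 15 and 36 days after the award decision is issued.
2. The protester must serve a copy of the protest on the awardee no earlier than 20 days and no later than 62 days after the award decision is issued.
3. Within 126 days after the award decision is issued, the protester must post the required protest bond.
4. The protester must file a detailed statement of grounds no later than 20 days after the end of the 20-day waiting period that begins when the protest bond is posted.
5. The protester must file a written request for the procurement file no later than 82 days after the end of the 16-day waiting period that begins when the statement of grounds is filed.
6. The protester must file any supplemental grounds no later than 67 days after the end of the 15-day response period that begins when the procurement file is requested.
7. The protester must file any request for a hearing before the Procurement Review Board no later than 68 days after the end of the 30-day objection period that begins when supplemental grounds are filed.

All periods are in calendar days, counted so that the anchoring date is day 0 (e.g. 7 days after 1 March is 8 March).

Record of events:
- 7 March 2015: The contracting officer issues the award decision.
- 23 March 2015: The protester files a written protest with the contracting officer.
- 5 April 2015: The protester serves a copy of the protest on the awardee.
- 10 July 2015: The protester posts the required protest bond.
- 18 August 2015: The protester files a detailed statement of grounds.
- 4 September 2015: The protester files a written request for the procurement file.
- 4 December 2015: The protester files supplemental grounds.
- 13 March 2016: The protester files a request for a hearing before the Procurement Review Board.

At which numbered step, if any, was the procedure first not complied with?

Step 6

Step 1: the window is 15–36 days after 7 March 2015 (when the award decision is issued), so 22 March 2015 through 12 April 2015; done 23 March 2015, which is between those dates.
Step 2: the window is 20–62 days after 7 March 2015 (when the award decision is issued), so 27 March 2015 through 8 May 2015; 5 April 2015 falls inside that range.
Step 3: 126 days after 7 March 2015 (when the award decision is issued) is 11 July 2015; 10 July 2015 is within that limit.
Step 4: 20 days after 30 July 2015 (end of the 20-day waiting period, which began when the protest bond is posted on 10 July 2015) is 19 August 2015; done 18 August 2015 — timely.
Step 5: 82 days after 3 September 2015 (end of the 16-day waiting period, which began when the statement of grounds is filed on 18 August 2015) is 24 November 2015; done 4 September 2015 — timely.
Step 6: 67 days after 19 September 2015 (end of the 15-day response period, which began when the procurement file is requested on 4 September 2015) is 25 November 2015; done 4 December 2015 — 9 days late.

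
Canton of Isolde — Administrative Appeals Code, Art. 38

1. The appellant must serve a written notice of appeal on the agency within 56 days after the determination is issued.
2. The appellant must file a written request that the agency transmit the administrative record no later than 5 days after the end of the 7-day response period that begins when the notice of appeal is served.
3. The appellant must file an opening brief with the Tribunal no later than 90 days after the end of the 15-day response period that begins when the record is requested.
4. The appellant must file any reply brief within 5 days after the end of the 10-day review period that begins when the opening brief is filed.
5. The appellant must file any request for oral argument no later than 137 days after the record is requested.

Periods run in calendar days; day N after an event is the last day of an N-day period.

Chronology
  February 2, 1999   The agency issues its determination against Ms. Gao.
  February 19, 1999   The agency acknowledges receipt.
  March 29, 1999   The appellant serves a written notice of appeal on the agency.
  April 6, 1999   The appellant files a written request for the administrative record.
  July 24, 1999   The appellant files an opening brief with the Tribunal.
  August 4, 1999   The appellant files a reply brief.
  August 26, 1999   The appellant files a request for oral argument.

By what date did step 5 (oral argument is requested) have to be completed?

Step 5 runs from April 6, 1999, when the record is requested. 137 days after April 6, 1999 is August 21, 1999.

August 21, 1999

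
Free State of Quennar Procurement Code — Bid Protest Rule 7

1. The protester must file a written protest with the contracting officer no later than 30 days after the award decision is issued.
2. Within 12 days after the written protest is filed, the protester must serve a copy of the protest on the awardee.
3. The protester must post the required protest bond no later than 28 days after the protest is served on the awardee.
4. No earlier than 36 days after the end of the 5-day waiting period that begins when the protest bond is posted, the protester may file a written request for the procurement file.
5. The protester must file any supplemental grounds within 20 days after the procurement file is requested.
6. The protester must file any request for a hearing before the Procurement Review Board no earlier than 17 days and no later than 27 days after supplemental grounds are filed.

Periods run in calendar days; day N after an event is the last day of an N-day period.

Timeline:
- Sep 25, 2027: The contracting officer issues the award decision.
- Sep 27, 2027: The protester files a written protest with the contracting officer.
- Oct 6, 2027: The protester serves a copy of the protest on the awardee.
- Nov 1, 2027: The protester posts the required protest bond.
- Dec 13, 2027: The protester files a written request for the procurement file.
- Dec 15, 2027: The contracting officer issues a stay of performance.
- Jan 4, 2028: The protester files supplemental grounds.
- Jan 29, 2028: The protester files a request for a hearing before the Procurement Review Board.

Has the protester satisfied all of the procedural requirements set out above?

No

(1) due by Sep 25, 2027 + 30 days = Oct 25, 2027; completed Sep 27, 2027, before the deadline.
(2) due by Sep 27, 2027 + 12 days = Oct 9, 2027; Oct 6, 2027 is within that limit.
(3) due by Oct 6, 2027 + 28 days = Nov 3, 2027; done Nov 1, 2027 — timely.
(4) permitted from Nov 6, 2027 + 36 days = Dec 12, 2027 onward; Dec 13, 2027 is on or after that date.
(5) due by Dec 13, 2027 + 20 days = Jan 2, 2028; not done until Jan 4, 2028, 2 days after the deadline.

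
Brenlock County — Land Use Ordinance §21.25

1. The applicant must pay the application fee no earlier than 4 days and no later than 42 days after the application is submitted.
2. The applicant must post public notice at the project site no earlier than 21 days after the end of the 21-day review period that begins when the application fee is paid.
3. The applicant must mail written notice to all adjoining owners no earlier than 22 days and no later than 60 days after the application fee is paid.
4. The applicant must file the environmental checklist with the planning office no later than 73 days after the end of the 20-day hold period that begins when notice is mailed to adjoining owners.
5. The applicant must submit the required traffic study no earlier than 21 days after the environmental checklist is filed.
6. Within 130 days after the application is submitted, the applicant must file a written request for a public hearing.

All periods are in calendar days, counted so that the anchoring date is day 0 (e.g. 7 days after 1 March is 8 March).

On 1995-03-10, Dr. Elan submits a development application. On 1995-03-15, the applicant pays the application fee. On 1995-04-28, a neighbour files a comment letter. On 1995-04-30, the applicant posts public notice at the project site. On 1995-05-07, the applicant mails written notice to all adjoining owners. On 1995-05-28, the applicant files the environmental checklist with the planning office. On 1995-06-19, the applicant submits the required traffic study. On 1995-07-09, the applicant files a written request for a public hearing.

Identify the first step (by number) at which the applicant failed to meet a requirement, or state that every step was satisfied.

None — every step was satisfied

Step 1 — 4 and 42 days from 1995-03-10 (when the application is submitted) are 1995-03-14 and 1995-04-21 respectively; done 1995-03-15, which is between those dates.
Step 2 — must wait 21 days from 1995-04-05 (end of the 21-day review period, which began when the application fee is paid on 1995-03-15), so not before 1995-04-26; done 1995-04-30 — permitted.
Step 3 — 22 and 60 days from 1995-03-15 (when the application fee is paid) are 1995-04-06 and 1995-05-14 respectively; done 1995-05-07, which is between those dates.
Step 4 — counting 73 days from 1995-05-27 (end of the 20-day hold period, which began when notice is mailed to adjoining owners on 1995-05-07) gives a deadline of 1995-08-08; 1995-05-28 is within that limit.
Step 5 — must wait 21 days from 1995-05-28 (when the environmental checklist is filed), so not before 1995-06-18; done 1995-06-19, after the minimum wait.
Step 6 — counting 130 days from 1995-03-10 (when the application is submitted) gives a deadline of 1995-07-18; done 1995-07-09 — timely.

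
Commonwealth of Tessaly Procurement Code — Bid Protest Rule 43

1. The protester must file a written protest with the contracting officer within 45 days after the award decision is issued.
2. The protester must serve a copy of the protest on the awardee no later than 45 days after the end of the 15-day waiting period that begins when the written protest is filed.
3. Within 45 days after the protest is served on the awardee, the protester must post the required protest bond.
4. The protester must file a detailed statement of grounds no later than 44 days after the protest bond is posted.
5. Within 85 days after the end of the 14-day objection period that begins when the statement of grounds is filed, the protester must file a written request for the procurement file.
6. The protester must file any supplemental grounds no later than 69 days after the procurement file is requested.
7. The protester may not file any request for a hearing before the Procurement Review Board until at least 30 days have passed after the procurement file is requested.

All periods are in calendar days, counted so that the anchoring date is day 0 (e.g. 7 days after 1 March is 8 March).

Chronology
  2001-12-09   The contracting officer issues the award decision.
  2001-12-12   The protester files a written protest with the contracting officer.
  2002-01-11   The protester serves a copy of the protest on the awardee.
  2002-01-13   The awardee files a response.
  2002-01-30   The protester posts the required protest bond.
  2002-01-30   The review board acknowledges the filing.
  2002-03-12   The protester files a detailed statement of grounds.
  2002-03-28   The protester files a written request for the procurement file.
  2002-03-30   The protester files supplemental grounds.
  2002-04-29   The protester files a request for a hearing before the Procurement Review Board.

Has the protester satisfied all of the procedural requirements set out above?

Yes

(1) due by 2001-12-09 + 45 days = 2002-01-23; 2001-12-12 is within that limit.
(2) due by 2001-12-27 + 45 days = 2002-02-10; 2002-01-11 is within that limit.
(3) due by 2002-01-11 + 45 days = 2002-02-25; done 2002-01-30 — timely.
(4) due by 2002-01-30 + 44 days = 2002-03-15; 2002-03-12 is within that limit.
(5) due by 2002-03-26 + 85 days = 2002-06-19; completed 2002-03-28, before the deadline.
(6) due by 2002-03-28 + 69 days = 2002-06-05; 2002-03-30 is within that limit.
(7) permitted from 2002-03-28 + 30 days = 2002-04-27 onward; done 2002-04-29, after the minimum wait.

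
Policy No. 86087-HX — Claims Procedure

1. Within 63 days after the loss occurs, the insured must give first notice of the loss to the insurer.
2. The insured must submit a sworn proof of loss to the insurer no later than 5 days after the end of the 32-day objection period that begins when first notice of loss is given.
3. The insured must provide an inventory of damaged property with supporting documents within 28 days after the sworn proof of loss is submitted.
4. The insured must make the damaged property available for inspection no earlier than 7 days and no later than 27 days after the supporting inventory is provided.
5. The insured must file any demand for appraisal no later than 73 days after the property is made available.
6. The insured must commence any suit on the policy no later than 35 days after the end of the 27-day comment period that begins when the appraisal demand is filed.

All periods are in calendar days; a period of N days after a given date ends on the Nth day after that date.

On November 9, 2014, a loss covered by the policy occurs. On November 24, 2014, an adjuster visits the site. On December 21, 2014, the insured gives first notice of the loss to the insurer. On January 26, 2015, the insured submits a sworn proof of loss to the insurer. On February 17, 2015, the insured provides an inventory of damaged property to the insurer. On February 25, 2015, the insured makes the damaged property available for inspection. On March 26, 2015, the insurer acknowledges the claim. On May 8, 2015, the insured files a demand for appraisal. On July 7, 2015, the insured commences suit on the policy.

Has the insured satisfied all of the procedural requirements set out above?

Yes

(1) due by November 9, 2014 + 63 days = January 11, 2015; done December 21, 2014 — timely.
(2) due by January 22, 2015 + 5 days = January 27, 2015; January 26, 2015 is within that limit.
(3) due by January 26, 2015 + 28 days = February 23, 2015; done February 17, 2015 — timely.
(4) the permitted window runs from February 17, 2015 + 7 = February 24, 2015 to February 17, 2015 + 27 = March 16, 2015; done February 25, 2015 — within the window.
(5) due by February 25, 2015 + 73 days = May 9, 2015; completed May 8, 2015, before the deadline.
(6) due by June 4, 2015 + 35 days = July 9, 2015; done July 7, 2015 — timely.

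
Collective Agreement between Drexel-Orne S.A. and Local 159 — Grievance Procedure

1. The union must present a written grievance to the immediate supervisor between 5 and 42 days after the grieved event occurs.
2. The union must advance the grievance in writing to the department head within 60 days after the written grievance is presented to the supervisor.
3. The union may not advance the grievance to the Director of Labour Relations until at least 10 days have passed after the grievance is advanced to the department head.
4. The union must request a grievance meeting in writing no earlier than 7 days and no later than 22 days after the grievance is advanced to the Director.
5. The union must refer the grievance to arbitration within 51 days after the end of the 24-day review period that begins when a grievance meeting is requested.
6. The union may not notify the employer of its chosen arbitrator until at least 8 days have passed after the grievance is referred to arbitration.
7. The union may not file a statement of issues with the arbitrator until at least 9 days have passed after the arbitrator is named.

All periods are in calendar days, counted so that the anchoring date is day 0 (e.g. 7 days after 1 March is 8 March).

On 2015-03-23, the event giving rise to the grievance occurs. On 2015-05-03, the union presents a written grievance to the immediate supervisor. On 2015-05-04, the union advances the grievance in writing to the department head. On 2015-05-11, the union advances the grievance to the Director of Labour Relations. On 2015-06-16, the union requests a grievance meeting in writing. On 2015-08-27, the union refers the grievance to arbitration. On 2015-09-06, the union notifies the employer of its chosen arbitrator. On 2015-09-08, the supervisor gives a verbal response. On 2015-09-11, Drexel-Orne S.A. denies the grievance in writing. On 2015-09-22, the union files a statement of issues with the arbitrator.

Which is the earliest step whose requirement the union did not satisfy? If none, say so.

Step 3

(1) the permitted window runs from 2015-03-23 + 5 = 2015-03-28 to 2015-03-23 + 42 = 2015-05-04; done 2015-05-03, which is between those dates.
(2) due by 2015-05-03 + 60 days = 2015-07-02; 2015-05-04 is within that limit.
(3) permitted from 2015-05-04 + 10 days = 2015-05-14 onward; acted on 2015-05-11, 3 days prematurely.
That is the first point of non-compliance.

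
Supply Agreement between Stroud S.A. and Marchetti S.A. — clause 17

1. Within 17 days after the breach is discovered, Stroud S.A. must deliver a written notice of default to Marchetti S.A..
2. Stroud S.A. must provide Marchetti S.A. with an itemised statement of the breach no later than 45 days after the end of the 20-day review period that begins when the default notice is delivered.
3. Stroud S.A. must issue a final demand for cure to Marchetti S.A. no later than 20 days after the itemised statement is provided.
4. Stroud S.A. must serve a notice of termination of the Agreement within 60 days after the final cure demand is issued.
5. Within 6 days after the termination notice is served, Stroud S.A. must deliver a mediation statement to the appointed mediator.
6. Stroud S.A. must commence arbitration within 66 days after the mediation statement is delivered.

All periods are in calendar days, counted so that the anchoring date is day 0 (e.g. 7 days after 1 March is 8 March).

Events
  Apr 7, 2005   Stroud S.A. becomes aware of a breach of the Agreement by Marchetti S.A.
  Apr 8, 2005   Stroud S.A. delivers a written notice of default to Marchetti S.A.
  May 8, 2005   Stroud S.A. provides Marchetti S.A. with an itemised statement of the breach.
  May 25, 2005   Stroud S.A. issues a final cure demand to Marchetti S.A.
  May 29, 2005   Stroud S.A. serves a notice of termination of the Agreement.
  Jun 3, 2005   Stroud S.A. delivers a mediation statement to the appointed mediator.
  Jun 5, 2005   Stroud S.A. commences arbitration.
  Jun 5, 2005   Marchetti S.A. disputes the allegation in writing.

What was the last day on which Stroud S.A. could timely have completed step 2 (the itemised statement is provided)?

Jun 12, 2005

The default notice is delivered on Apr 8, 2005; the 20-day review period therefore ends Apr 28, 2005, and step 2 runs from that date. 45 days after Apr 28, 2005 is Jun 12, 2005.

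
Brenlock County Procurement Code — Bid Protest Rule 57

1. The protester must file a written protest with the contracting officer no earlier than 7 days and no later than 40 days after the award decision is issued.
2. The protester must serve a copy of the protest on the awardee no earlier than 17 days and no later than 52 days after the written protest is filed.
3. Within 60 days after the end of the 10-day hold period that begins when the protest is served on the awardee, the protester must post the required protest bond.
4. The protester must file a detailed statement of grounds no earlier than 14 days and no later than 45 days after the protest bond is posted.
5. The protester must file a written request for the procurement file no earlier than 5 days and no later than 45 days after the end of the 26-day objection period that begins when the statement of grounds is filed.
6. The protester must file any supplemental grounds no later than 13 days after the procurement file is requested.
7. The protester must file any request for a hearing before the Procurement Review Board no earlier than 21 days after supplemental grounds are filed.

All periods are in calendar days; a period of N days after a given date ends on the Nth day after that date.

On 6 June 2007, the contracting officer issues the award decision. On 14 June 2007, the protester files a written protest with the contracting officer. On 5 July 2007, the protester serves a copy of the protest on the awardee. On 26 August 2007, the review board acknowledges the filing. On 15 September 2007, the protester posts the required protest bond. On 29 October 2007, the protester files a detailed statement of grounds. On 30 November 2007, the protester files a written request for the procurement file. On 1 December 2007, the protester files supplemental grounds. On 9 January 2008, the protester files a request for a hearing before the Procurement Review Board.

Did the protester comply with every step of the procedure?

(1) the permitted window runs from 6 June 2007 + 7 = 13 June 2007 to 6 June 2007 + 40 = 16 July 2007; done 14 June 2007, which is between those dates.
(2) the permitted window runs from 14 June 2007 + 17 = 1 July 2007 to 14 June 2007 + 52 = 5 August 2007; done 5 July 2007, which is between those dates.
(3) due by 15 July 2007 + 60 days = 13 September 2007; not done until 15 September 2007, 2 days after the deadline.
The procedure was therefore not followed at step 3.

No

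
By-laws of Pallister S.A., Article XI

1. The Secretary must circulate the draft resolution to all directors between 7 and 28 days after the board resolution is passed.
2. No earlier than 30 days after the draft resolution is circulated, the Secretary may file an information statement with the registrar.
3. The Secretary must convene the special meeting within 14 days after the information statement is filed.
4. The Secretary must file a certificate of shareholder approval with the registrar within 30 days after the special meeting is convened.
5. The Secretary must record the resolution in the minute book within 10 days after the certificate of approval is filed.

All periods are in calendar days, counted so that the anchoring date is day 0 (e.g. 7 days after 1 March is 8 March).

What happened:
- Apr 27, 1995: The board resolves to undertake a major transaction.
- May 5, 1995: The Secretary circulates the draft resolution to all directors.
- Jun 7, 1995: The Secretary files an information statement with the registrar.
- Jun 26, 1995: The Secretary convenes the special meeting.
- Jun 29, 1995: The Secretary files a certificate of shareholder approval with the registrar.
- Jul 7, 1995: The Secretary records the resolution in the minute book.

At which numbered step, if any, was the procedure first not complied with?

Step 3

Step 1 — 7 and 28 days from Apr 27, 1995 (when the board resolution is passed) are May 4, 1995 and May 25, 1995 respectively; done May 5, 1995, which is between those dates.
Step 2 — must wait 30 days from May 5, 1995 (when the draft resolution is circulated), so not before Jun 4, 1995; done Jun 7, 1995, after the minimum wait.
Step 3 — counting 14 days from Jun 7, 1995 (when the information statement is filed) gives a deadline of Jun 21, 1995; done Jun 26, 1995 — 5 days late.
That is the first point of non-compliance.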